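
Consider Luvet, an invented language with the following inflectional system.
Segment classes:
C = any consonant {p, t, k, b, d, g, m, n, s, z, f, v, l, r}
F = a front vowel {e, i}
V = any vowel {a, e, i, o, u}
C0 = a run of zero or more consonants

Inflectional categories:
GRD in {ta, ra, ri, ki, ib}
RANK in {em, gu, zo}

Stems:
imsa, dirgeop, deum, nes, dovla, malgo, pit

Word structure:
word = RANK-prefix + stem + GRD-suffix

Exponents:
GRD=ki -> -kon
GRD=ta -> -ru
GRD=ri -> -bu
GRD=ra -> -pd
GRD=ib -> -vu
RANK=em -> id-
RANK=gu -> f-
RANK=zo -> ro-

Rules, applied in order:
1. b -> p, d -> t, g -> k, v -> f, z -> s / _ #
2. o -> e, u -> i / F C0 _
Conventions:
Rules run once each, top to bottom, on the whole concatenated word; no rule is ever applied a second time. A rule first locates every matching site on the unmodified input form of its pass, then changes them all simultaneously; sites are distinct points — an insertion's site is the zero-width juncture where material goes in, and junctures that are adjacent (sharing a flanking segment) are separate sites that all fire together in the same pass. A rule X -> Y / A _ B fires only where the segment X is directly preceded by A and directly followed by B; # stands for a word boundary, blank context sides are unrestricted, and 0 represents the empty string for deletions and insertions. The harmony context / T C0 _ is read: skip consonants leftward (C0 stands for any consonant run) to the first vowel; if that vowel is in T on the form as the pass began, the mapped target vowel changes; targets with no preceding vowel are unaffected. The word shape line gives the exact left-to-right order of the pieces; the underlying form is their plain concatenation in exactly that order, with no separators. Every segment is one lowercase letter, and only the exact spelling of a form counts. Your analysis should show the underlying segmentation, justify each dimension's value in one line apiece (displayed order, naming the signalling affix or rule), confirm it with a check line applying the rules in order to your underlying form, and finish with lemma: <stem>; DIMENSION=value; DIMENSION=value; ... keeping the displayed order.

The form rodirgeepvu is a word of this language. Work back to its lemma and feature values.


underlying: ro-dirgeop-vu
GRD=ib - signalled by the affix -vu
RANK=zo - signalled by the affix ro-
check: rodirgeopvu -> rodirgeopvu -> rodirgeepvu
lemma: dirgeop; GRD=ib; RANK=zo


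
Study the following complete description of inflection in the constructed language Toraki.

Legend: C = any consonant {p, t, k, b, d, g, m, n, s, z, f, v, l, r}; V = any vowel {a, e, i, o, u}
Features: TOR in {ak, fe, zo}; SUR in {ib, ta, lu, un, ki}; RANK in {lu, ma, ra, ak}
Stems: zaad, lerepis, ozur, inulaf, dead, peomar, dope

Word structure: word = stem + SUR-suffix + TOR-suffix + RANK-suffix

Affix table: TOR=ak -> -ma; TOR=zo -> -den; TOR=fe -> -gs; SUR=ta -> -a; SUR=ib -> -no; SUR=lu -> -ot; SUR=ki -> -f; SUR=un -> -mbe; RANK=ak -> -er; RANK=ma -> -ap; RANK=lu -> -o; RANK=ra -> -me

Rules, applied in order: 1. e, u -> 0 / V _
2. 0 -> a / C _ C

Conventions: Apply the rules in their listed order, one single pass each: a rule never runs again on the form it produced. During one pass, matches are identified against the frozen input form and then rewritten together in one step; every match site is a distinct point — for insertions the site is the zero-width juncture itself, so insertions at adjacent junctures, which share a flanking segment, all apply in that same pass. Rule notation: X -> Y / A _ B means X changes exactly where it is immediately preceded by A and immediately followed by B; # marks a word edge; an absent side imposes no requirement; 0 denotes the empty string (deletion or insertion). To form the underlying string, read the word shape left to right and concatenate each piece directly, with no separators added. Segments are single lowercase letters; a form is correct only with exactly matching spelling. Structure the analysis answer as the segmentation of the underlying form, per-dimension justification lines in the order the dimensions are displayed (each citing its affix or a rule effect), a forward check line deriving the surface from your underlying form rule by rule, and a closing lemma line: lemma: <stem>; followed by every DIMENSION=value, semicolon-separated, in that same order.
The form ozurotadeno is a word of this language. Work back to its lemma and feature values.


underlying: ozur-ot-den-o
TOR=zo - signalled by the affix -den
SUR=lu - signalled by the affix -ot
RANK=lu - signalled by the affix -o
check: ozurotdeno -> ozurotdeno -> ozurotadeno
lemma: ozur; TOR=zo; SUR=lu; RANK=lu


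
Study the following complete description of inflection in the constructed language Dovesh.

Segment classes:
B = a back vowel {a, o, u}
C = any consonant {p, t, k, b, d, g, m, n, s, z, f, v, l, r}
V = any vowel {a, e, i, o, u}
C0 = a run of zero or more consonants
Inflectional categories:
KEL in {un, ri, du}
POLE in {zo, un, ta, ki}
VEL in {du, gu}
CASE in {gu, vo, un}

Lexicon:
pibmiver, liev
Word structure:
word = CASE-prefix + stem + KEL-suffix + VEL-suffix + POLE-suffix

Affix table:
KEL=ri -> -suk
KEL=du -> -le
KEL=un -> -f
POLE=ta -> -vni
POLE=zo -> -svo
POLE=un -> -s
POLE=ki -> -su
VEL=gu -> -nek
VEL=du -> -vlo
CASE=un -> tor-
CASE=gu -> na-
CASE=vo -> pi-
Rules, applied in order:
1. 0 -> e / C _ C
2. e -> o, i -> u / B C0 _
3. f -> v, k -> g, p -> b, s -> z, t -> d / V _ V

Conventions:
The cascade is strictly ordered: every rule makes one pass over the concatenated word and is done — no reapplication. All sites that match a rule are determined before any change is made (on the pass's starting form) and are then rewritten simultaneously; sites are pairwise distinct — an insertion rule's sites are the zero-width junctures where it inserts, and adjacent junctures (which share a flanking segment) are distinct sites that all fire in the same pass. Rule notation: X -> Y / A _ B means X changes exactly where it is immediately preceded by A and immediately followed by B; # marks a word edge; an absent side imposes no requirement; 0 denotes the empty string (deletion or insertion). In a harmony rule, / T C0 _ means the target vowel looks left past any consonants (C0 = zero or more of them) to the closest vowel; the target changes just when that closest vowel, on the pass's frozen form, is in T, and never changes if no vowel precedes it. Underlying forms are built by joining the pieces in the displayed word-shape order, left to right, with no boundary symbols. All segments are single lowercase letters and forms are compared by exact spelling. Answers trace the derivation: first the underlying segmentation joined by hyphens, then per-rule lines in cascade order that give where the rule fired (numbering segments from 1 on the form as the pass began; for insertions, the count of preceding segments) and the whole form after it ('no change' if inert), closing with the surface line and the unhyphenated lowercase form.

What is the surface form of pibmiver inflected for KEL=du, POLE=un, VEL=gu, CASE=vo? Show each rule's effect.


underlying: pi-pibmiver-le-nek-s
1. 0 -> e / C _ C: inserts after position(s) 5, 10, 15: pipibemiverelenekes
2. e -> o, i -> u / B C0 _: no change
3. f -> v, k -> g, p -> b, s -> z, t -> d / V _ V: fires at position(s) 3, 17: pibibemivereleneges
surface: pibibemivereleneges


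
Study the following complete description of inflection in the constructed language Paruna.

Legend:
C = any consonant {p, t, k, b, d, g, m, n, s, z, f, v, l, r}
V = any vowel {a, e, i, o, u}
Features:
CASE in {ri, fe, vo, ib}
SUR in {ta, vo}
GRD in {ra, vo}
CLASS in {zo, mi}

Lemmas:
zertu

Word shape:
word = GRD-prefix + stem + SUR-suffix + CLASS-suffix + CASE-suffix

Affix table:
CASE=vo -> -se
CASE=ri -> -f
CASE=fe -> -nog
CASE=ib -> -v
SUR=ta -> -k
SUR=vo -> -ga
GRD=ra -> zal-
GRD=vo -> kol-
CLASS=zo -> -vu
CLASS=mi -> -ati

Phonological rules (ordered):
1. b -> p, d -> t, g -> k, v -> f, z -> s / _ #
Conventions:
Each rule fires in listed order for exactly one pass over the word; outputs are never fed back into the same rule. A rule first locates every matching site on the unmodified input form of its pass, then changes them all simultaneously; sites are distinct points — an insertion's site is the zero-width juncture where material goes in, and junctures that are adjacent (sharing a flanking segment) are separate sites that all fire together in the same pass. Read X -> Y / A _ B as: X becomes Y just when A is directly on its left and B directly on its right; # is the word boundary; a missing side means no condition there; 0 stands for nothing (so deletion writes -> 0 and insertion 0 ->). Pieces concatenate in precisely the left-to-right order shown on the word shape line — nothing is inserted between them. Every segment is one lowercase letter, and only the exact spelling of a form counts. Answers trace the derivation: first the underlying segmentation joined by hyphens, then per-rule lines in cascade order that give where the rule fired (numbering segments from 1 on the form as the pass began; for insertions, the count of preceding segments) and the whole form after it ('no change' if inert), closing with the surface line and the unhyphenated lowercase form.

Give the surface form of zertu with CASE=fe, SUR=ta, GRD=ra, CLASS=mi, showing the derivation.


underlying: zal-zertu-k-ati-nog
1. b -> p, d -> t, g -> k, v -> f, z -> s / _ #: fires at position(s) 15: zalzertukatinok
surface: zalzertukatinok


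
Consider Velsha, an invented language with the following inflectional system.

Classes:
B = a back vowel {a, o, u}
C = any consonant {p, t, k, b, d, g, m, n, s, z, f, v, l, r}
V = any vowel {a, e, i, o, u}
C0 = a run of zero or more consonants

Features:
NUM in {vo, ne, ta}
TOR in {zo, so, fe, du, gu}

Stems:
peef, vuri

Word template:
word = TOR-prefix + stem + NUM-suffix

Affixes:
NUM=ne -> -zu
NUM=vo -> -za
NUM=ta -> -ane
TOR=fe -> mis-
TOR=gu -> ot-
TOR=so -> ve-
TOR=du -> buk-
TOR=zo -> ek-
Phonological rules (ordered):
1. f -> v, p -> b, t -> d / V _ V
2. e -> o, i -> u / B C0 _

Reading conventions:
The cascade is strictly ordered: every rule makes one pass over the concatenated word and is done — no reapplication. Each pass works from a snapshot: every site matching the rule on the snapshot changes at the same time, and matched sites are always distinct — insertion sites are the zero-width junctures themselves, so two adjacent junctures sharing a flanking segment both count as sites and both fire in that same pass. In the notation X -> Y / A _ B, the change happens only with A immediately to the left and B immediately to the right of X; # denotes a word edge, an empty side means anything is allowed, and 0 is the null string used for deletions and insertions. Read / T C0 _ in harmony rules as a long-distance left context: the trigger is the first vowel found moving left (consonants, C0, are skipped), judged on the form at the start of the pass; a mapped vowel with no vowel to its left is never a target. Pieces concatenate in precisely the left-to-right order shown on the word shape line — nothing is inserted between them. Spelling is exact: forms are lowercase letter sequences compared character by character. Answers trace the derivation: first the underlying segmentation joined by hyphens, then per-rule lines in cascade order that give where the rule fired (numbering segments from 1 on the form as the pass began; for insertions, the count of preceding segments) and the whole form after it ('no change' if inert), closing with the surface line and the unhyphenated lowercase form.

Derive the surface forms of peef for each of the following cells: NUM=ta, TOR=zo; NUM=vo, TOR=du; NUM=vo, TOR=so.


cell NUM=ta, TOR=zo:
underlying: ek-peef-ane
1. f -> v, p -> b, t -> d / V _ V: fires at position(s) 6: ekpeevane
2. e -> o, i -> u / B C0 _: fires at position(s) 9: ekpeevano
surface: ekpeevano

cell NUM=vo, TOR=du:
underlying: buk-peef-za
1. f -> v, p -> b, t -> d / V _ V: no change
2. e -> o, i -> u / B C0 _: fires at position(s) 5: bukpoefza
surface: bukpoefza

cell NUM=vo, TOR=so:
underlying: ve-peef-za
1. f -> v, p -> b, t -> d / V _ V: fires at position(s) 3: vebeefza
2. e -> o, i -> u / B C0 _: no change
surface: vebeefza


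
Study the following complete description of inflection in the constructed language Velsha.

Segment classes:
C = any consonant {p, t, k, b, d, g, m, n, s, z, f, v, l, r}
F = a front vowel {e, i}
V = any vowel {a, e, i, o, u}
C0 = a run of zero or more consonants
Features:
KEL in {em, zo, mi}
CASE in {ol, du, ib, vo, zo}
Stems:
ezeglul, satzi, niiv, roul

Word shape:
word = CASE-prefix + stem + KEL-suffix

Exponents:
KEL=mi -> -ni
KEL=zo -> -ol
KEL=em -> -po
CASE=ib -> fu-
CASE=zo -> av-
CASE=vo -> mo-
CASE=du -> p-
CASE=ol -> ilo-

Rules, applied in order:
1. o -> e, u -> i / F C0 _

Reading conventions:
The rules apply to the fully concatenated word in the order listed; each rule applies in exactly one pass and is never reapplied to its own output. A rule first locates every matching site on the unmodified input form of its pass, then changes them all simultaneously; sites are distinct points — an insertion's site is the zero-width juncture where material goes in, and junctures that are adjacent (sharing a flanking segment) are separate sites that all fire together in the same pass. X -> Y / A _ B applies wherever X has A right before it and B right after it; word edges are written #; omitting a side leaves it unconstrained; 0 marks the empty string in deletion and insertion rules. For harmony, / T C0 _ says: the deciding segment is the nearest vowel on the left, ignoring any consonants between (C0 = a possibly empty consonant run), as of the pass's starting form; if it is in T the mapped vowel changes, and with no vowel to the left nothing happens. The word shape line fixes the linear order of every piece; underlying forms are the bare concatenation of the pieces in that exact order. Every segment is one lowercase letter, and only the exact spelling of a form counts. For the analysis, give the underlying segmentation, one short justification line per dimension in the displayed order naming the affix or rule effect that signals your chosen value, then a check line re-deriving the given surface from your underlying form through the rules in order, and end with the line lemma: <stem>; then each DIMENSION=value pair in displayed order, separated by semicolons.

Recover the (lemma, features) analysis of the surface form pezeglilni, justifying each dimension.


underlying: p-ezeglul-ni
KEL=mi - signalled by the affix -ni
CASE=du - signalled by the affix p-
check: pezeglulni -> pezeglilni
lemma: ezeglul; KEL=mi; CASE=du


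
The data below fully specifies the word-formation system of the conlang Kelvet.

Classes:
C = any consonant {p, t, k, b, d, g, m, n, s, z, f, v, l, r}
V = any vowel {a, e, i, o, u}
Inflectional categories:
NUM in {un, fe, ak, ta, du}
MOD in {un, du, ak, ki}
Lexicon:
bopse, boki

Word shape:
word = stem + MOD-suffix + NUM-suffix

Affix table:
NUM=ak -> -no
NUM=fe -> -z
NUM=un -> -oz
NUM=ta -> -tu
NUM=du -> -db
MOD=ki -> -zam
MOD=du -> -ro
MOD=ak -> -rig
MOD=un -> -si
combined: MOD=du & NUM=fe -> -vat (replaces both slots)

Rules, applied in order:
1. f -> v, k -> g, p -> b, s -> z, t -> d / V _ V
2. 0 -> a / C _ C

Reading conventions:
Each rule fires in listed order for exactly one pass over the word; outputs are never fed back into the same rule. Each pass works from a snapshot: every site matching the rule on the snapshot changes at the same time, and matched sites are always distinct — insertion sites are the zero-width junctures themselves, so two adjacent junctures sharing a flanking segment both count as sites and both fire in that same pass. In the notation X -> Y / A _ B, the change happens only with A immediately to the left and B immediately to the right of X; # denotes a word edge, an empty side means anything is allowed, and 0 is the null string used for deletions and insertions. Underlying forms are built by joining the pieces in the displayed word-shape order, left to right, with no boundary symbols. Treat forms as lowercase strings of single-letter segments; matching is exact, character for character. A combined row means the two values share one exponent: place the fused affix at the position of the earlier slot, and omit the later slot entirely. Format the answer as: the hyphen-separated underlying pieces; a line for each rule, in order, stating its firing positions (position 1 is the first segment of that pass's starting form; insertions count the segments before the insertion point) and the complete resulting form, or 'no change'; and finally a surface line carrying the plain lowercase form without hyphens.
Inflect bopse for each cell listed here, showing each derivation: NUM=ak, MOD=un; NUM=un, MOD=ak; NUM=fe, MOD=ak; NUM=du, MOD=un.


cell NUM=ak, MOD=un:
underlying: bopse-si-no
1. f -> v, k -> g, p -> b, s -> z, t -> d / V _ V: fires at position(s) 6: bopsezino
2. 0 -> a / C _ C: inserts after position(s) 3: bopasezino
surface: bopasezino

cell NUM=un, MOD=ak:
underlying: bopse-rig-oz
1. f -> v, k -> g, p -> b, s -> z, t -> d / V _ V: no change
2. 0 -> a / C _ C: inserts after position(s) 3: bopaserigoz
surface: bopaserigoz

cell NUM=fe, MOD=ak:
underlying: bopse-rig-z
1. f -> v, k -> g, p -> b, s -> z, t -> d / V _ V: no change
2. 0 -> a / C _ C: inserts after position(s) 3, 8: bopaserigaz
surface: bopaserigaz

cell NUM=du, MOD=un:
underlying: bopse-si-db
1. f -> v, k -> g, p -> b, s -> z, t -> d / V _ V: fires at position(s) 6: bopsezidb
2. 0 -> a / C _ C: inserts after position(s) 3, 8: bopasezidab
surface: bopasezidab


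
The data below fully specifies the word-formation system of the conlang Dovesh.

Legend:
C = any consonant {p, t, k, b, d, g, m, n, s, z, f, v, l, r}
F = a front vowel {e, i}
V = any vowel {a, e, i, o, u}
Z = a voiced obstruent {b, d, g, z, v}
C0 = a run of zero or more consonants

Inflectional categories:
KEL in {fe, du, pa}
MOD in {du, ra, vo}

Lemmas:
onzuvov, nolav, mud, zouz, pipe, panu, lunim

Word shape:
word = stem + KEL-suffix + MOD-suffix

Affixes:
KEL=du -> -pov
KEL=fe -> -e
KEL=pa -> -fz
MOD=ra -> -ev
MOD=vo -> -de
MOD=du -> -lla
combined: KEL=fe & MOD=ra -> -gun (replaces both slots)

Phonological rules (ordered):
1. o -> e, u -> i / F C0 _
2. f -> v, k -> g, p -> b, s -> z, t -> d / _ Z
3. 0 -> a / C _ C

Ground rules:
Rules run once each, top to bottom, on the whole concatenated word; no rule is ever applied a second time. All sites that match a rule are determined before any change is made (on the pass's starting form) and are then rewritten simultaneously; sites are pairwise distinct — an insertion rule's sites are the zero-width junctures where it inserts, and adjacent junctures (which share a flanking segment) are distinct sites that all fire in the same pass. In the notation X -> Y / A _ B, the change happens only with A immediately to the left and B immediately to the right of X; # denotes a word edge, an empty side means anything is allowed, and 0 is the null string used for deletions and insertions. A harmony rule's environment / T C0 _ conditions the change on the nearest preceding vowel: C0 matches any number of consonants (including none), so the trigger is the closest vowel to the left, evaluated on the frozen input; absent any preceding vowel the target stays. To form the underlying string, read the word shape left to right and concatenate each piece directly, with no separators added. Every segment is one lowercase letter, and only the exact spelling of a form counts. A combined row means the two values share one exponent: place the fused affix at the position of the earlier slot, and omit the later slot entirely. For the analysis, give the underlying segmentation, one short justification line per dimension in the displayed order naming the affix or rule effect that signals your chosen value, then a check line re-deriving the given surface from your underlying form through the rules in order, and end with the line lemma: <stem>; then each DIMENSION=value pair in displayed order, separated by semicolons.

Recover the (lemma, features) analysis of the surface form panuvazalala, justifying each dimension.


underlying: panu-fz-lla
KEL=pa - signalled by the affix -fz
MOD=du - signalled by the affix -lla
check: panufzlla -> panufzlla -> panuvzlla -> panuvazalala
lemma: panu; KEL=pa; MOD=du


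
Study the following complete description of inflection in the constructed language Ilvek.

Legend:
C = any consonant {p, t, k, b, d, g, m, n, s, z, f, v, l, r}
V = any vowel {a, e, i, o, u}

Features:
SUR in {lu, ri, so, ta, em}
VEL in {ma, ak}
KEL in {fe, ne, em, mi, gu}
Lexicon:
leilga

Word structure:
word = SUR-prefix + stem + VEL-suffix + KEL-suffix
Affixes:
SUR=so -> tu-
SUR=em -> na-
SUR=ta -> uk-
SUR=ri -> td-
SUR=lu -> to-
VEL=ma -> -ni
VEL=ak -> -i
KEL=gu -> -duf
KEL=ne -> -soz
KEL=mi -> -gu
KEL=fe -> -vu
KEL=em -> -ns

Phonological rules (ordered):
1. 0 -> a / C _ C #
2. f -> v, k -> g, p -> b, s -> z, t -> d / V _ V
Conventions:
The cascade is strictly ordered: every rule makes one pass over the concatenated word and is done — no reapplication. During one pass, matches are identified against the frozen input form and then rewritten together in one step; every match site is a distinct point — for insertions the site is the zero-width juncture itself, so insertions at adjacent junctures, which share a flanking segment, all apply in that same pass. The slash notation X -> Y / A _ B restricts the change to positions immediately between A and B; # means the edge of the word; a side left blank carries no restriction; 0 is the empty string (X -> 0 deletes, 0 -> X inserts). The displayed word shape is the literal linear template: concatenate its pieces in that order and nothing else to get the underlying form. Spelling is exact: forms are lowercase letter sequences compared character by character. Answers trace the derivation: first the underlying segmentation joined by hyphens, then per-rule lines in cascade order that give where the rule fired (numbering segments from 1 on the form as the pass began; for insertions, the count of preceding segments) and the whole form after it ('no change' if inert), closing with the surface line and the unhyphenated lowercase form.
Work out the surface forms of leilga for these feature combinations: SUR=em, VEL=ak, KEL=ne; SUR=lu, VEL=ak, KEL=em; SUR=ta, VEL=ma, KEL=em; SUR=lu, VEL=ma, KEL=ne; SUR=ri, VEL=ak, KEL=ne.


cell SUR=em, VEL=ak, KEL=ne:
underlying: na-leilga-i-soz
1. 0 -> a / C _ C #: no change
2. f -> v, k -> g, p -> b, s -> z, t -> d / V _ V: fires at position(s) 10: naleilgaizoz
surface: naleilgaizoz

cell SUR=lu, VEL=ak, KEL=em:
underlying: to-leilga-i-ns
1. 0 -> a / C _ C #: inserts after position(s) 10: toleilgainas
2. f -> v, k -> g, p -> b, s -> z, t -> d / V _ V: no change
surface: toleilgainas

cell SUR=ta, VEL=ma, KEL=em:
underlying: uk-leilga-ni-ns
1. 0 -> a / C _ C #: inserts after position(s) 11: ukleilganinas
2. f -> v, k -> g, p -> b, s -> z, t -> d / V _ V: no change
surface: ukleilganinas

cell SUR=lu, VEL=ma, KEL=ne:
underlying: to-leilga-ni-soz
1. 0 -> a / C _ C #: no change
2. f -> v, k -> g, p -> b, s -> z, t -> d / V _ V: fires at position(s) 11: toleilganizoz
surface: toleilganizoz

cell SUR=ri, VEL=ak, KEL=ne:
underlying: td-leilga-i-soz
1. 0 -> a / C _ C #: no change
2. f -> v, k -> g, p -> b, s -> z, t -> d / V _ V: fires at position(s) 10: tdleilgaizoz
surface: tdleilgaizoz


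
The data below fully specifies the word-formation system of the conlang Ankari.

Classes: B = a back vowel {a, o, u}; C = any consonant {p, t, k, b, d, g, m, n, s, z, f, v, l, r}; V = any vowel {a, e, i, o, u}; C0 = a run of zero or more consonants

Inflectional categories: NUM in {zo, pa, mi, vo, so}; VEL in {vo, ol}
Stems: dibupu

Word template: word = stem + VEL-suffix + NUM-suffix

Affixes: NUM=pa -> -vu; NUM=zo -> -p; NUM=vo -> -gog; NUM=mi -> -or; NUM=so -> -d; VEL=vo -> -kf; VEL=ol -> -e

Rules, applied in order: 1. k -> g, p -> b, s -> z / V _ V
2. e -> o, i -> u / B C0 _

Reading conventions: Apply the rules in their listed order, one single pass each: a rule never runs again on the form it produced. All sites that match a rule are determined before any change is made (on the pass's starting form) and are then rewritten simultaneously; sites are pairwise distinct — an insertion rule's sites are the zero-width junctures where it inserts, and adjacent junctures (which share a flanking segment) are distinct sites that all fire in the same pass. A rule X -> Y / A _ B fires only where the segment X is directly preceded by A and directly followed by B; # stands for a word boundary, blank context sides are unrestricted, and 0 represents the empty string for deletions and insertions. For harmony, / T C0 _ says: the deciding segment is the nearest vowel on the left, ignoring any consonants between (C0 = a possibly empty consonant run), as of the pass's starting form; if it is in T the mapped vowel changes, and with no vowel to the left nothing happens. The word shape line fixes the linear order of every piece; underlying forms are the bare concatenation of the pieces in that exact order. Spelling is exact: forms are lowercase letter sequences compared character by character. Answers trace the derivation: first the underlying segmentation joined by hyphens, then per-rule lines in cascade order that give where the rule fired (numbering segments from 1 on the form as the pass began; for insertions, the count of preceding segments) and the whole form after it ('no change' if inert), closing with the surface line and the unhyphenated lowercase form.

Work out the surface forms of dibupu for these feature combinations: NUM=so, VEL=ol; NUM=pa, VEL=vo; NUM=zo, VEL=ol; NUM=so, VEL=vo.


cell NUM=so, VEL=ol:
underlying: dibupu-e-d
1. k -> g, p -> b, s -> z / V _ V: fires at position(s) 5: dibubued
2. e -> o, i -> u / B C0 _: fires at position(s) 7: dibubuod
surface: dibubuod

cell NUM=pa, VEL=vo:
underlying: dibupu-kf-vu
1. k -> g, p -> b, s -> z / V _ V: fires at position(s) 5: dibubukfvu
2. e -> o, i -> u / B C0 _: no change
surface: dibubukfvu

cell NUM=zo, VEL=ol:
underlying: dibupu-e-p
1. k -> g, p -> b, s -> z / V _ V: fires at position(s) 5: dibubuep
2. e -> o, i -> u / B C0 _: fires at position(s) 7: dibubuop
surface: dibubuop

cell NUM=so, VEL=vo:
underlying: dibupu-kf-d
1. k -> g, p -> b, s -> z / V _ V: fires at position(s) 5: dibubukfd
2. e -> o, i -> u / B C0 _: no change
surface: dibubukfd


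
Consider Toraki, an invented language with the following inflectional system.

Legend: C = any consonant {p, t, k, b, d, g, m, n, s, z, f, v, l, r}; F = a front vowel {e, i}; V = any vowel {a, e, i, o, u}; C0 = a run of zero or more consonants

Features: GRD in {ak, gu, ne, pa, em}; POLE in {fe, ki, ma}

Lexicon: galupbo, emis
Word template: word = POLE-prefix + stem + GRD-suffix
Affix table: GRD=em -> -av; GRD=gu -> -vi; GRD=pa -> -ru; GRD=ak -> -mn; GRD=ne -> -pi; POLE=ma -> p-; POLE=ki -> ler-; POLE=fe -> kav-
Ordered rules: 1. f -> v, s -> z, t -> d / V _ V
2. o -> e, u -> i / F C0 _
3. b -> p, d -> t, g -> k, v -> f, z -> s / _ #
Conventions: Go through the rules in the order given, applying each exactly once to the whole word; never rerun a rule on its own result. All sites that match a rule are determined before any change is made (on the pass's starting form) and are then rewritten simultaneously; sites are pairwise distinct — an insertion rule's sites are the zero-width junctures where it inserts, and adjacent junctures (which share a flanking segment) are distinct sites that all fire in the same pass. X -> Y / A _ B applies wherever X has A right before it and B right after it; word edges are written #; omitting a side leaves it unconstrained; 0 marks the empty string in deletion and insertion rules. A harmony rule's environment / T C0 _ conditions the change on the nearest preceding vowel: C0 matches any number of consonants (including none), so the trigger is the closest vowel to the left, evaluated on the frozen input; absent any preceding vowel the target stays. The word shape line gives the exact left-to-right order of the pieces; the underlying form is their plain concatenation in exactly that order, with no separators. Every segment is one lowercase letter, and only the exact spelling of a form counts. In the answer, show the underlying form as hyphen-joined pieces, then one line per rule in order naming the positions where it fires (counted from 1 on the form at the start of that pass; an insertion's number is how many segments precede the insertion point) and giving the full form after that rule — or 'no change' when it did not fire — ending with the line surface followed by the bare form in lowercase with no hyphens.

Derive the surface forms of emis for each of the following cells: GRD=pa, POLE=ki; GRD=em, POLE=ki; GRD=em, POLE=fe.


cell GRD=pa, POLE=ki:
underlying: ler-emis-ru
1. f -> v, s -> z, t -> d / V _ V: no change
2. o -> e, u -> i / F C0 _: fires at position(s) 9: leremisri
3. b -> p, d -> t, g -> k, v -> f, z -> s / _ #: no change
surface: leremisri

cell GRD=em, POLE=ki:
underlying: ler-emis-av
1. f -> v, s -> z, t -> d / V _ V: fires at position(s) 7: leremizav
2. o -> e, u -> i / F C0 _: no change
3. b -> p, d -> t, g -> k, v -> f, z -> s / _ #: fires at position(s) 9: leremizaf
surface: leremizaf

cell GRD=em, POLE=fe:
underlying: kav-emis-av
1. f -> v, s -> z, t -> d / V _ V: fires at position(s) 7: kavemizav
2. o -> e, u -> i / F C0 _: no change
3. b -> p, d -> t, g -> k, v -> f, z -> s / _ #: fires at position(s) 9: kavemizaf
surface: kavemizaf


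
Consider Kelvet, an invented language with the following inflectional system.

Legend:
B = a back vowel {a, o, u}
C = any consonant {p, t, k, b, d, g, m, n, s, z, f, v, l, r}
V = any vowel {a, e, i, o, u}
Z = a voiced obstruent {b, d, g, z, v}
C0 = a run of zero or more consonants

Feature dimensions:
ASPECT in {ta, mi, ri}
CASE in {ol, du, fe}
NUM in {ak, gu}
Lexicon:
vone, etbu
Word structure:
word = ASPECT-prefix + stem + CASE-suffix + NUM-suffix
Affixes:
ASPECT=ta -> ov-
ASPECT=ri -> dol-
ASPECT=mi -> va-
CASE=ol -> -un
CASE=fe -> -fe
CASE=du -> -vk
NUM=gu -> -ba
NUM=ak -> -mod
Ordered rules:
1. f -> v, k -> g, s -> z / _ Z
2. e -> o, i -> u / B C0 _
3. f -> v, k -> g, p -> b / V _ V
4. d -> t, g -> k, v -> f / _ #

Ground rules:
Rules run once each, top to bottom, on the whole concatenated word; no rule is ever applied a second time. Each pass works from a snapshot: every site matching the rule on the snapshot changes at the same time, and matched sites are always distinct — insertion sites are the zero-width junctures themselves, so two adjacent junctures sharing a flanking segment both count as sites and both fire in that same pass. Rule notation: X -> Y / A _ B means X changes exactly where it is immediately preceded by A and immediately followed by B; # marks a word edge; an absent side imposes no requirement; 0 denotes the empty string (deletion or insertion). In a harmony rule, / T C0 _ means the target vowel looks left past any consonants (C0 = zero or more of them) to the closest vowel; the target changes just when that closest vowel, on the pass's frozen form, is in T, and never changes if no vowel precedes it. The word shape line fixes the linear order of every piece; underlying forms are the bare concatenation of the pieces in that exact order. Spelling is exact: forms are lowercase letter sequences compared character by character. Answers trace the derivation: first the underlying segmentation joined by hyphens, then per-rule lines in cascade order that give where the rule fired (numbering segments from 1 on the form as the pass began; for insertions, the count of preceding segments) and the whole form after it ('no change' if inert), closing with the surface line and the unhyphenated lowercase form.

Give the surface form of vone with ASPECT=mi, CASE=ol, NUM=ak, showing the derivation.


underlying: va-vone-un-mod
1. f -> v, k -> g, s -> z / _ Z: no change
2. e -> o, i -> u / B C0 _: fires at position(s) 6: vavonounmod
3. f -> v, k -> g, p -> b / V _ V: no change
4. d -> t, g -> k, v -> f / _ #: fires at position(s) 11: vavonounmot
surface: vavonounmot


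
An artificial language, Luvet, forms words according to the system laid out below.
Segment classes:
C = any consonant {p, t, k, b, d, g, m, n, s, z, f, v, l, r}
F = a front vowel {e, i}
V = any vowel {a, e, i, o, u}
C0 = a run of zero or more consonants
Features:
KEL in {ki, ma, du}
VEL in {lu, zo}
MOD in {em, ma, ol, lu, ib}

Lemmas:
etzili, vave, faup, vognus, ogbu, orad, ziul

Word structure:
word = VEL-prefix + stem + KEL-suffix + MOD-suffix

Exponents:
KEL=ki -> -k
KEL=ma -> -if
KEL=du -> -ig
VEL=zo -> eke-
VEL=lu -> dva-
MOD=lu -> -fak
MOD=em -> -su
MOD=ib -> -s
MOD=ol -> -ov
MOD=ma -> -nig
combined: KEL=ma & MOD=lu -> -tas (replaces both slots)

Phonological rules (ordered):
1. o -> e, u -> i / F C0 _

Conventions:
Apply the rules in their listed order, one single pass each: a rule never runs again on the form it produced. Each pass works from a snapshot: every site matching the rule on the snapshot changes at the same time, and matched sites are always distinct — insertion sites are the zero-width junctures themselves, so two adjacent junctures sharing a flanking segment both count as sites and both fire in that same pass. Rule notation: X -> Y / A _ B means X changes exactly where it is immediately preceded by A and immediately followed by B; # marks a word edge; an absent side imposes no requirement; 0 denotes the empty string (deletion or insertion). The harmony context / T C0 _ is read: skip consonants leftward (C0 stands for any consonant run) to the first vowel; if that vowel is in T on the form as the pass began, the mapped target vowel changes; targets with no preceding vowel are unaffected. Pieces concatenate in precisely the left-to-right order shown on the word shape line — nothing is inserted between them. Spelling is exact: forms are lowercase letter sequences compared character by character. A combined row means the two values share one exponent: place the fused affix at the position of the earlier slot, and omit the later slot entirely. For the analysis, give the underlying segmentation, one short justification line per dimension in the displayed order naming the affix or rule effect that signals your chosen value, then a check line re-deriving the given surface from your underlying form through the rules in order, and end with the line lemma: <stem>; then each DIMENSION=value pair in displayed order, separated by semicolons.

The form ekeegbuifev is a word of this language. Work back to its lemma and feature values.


underlying: eke-ogbu-if-ov
KEL=ma - signalled by the affix -if
VEL=zo - signalled by the affix eke-
MOD=ol - signalled by the affix -ov
check: ekeogbuifov -> ekeegbuifev
lemma: ogbu; KEL=ma; VEL=zo; MOD=ol


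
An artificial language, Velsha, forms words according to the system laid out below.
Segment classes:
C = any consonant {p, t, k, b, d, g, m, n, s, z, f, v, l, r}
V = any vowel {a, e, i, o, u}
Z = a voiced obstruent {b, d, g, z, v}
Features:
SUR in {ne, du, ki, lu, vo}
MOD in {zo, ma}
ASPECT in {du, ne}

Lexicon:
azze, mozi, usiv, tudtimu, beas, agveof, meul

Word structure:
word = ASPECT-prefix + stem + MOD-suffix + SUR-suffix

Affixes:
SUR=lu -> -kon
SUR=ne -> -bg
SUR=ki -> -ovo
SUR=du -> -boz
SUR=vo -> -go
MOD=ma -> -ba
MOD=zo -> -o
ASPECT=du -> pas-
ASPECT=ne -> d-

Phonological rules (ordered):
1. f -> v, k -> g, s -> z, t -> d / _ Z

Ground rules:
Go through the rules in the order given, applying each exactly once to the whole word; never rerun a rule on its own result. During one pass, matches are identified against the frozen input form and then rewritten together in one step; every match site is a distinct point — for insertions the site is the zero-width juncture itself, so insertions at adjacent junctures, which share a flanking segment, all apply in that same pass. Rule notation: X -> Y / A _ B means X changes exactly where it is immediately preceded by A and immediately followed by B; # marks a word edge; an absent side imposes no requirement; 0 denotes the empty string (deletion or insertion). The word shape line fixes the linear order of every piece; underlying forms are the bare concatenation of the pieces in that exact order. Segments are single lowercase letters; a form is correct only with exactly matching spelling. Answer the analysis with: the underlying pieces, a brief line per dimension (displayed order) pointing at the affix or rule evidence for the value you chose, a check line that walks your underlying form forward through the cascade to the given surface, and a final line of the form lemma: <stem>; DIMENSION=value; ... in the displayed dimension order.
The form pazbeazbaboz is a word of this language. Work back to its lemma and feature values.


underlying: pas-beas-ba-boz
SUR=du - signalled by the affix -boz
MOD=ma - signalled by the affix -ba
ASPECT=du - signalled by the affix pas-
check: pasbeasbaboz -> pazbeazbaboz
lemma: beas; SUR=du; MOD=ma; ASPECT=du


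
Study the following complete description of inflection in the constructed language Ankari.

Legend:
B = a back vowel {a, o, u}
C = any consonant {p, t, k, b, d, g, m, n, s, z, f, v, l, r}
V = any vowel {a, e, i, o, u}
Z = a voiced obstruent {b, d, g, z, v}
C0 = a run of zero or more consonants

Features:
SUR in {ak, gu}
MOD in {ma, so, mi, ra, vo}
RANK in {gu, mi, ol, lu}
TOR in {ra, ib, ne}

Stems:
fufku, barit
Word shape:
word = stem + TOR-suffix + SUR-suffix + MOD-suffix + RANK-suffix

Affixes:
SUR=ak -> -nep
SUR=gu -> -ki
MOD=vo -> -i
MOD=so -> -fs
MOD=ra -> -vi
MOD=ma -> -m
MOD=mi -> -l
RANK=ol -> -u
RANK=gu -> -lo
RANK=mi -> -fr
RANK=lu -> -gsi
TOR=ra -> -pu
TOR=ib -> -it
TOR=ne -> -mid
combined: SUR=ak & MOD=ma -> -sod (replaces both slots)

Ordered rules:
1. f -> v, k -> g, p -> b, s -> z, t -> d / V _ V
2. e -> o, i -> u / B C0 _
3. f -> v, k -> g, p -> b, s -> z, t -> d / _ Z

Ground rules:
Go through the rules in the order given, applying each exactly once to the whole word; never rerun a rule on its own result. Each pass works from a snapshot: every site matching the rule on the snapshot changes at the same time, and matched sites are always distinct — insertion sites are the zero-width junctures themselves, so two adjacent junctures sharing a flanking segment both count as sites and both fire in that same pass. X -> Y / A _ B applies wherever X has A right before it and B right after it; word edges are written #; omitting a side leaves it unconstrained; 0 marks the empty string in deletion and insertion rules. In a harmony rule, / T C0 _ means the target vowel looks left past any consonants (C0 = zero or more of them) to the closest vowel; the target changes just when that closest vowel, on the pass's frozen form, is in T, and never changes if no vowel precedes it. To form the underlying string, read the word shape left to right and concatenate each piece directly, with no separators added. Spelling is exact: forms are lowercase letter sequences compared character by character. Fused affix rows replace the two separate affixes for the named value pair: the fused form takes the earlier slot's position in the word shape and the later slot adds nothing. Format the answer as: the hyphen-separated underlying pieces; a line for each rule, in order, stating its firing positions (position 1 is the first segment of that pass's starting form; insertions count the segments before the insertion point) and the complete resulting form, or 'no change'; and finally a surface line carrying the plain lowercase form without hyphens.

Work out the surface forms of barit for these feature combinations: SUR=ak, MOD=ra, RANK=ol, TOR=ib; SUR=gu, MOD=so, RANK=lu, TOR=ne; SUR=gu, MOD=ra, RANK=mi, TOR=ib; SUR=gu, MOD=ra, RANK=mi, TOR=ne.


cell SUR=ak, MOD=ra, RANK=ol, TOR=ib:
underlying: barit-it-nep-vi-u
1. f -> v, k -> g, p -> b, s -> z, t -> d / V _ V: fires at position(s) 5: bariditnepviu
2. e -> o, i -> u / B C0 _: fires at position(s) 4: baruditnepviu
3. f -> v, k -> g, p -> b, s -> z, t -> d / _ Z: fires at position(s) 10: baruditnebviu
surface: baruditnebviu

cell SUR=gu, MOD=so, RANK=lu, TOR=ne:
underlying: barit-mid-ki-fs-gsi
1. f -> v, k -> g, p -> b, s -> z, t -> d / V _ V: no change
2. e -> o, i -> u / B C0 _: fires at position(s) 4: barutmidkifsgsi
3. f -> v, k -> g, p -> b, s -> z, t -> d / _ Z: fires at position(s) 12: barutmidkifzgsi
surface: barutmidkifzgsi

cell SUR=gu, MOD=ra, RANK=mi, TOR=ib:
underlying: barit-it-ki-vi-fr
1. f -> v, k -> g, p -> b, s -> z, t -> d / V _ V: fires at position(s) 5: bariditkivifr
2. e -> o, i -> u / B C0 _: fires at position(s) 4: baruditkivifr
3. f -> v, k -> g, p -> b, s -> z, t -> d / _ Z: no change
surface: baruditkivifr

cell SUR=gu, MOD=ra, RANK=mi, TOR=ne:
underlying: barit-mid-ki-vi-fr
1. f -> v, k -> g, p -> b, s -> z, t -> d / V _ V: no change
2. e -> o, i -> u / B C0 _: fires at position(s) 4: barutmidkivifr
3. f -> v, k -> g, p -> b, s -> z, t -> d / _ Z: no change
surface: barutmidkivifr
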